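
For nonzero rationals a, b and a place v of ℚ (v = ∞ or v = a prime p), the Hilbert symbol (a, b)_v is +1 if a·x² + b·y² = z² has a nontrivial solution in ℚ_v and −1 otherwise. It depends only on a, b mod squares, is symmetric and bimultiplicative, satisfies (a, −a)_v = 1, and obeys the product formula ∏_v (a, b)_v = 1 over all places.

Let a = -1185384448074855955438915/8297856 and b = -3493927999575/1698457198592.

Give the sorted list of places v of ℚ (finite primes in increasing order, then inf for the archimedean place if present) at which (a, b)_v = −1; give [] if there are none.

[3, 37, 43, inf]

(a, b) ≡ (-34031490, -2268766) mod (ℚ^×)²; places V = {2, 3, 5, 7, 11, 13, 17, 23, 31, 37, 43, ∞}.
(a,b)_17: α=0, u≡11; β=-2, v≡10 (mod 17); (11|17)=-1, (10|17)=-1; sign (−1)^0·-1^-2·-1^0 = +1.
(a,b)_7: α=-4, u≡2; β=-2, v≡4 (mod 7); (2|7)=+1, (4|7)=+1; sign (−1)^0·+1^-2·+1^-4 = +1.
(a,b)_11: α=0, u≡8; β=-4, v≡2 (mod 11); (8|11)=-1, (2|11)=-1; sign (−1)^0·-1^-4·-1^0 = +1.
(a,b)_37: α=3, u≡29; β=1, v≡25 (mod 37); (29|37)=-1, (25|37)=+1; sign (−1)^0·-1^1·+1^3 = -1.
(a,b)_31: α=5, u≡22; β=1, v≡25 (mod 31); (22|31)=-1, (25|31)=+1; sign (−1)^1·-1^1·+1^5 = +1.
(a,b)_∞: sgn(-34031490)=−, sgn(-2268766)=−, so -1.
(a,b)_5: α=1, u≡2; β=2, v≡1 (mod 5); (2|5)=-1, (1|5)=+1; sign (−1)^0·-1^2·+1^1 = +1.
(a,b)_43: α=3, u≡26; β=1, v≡3 (mod 43); (26|43)=-1, (3|43)=-1; sign (−1)^1·-1^1·-1^3 = -1.
(a,b)_3: α=-3, u≡1; β=6, v≡2 (mod 3); (1|3)=+1, (2|3)=-1; sign (−1)^0·+1^6·-1^-3 = -1.
(a,b)_13: α=2, u≡12; β=2, v≡5 (mod 13); (12|13)=+1, (5|13)=-1; sign (−1)^0·+1^2·-1^2 = +1.
(a,b)_23: α=3, u≡9; β=1, v≡22 (mod 23); (9|23)=+1, (22|23)=-1; sign (−1)^1·+1^1·-1^3 = +1.
(a,b)_2: α=-7, β=-13; u≡7, v≡1 (mod 8); ε(u)ε(v)=1·0, αω(v)=-7·0, βω(u)=-13·0; sum ≡ 0  ⇒  +1.
(-34031490, -2268766 / ℚ) ramifies at {3, 37, 43, ∞}: a division algebra.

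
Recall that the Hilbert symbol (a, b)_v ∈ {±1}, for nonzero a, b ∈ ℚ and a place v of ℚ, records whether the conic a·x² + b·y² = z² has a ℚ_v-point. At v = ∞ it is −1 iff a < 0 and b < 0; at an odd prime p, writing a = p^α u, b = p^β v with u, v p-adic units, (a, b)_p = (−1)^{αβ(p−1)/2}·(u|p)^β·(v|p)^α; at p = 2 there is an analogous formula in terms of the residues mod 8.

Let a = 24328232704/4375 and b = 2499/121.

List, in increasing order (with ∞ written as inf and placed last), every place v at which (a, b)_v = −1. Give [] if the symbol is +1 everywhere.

[17, 23]

Mod squares: a ≡ 2737, b ≡ 51. Check v ∈ {∞, 2, 3, 5, 7, 11, 17, 23, 29}.
v=2: v_2(a)=8, v_2(b)=0; units ≡ 1, 3 (mod 8); ε·ε+αω+βω = 0·1+8·1+0·0 ≡ 0  ⇒  (a,b)_2 = +1.
v=11: a=11^0·(≡9), b=11^-2·(≡2) mod 11; (9|11)=+1, (2|11)=-1; (−1)^{0·-2·5}·(+1)^-2·(-1)^0 = +1.
v=7: a=7^-1·(≡3), b=7^2·(≡1) mod 7; (3|7)=-1, (1|7)=+1; (−1)^{-1·2·3}·(-1)^2·(+1)^-1 = +1.
v=17: a=17^3·(≡8), b=17^1·(≡14) mod 17; (8|17)=+1, (14|17)=-1; (−1)^{3·1·8}·(+1)^1·(-1)^3 = -1.
v=∞: 2737 > 0 and 51 > 0  ⇒  (a,b)_∞ = +1.
v=23: a=23^1·(≡8), b=23^0·(≡14) mod 23; (8|23)=+1, (14|23)=-1; (−1)^{1·0·11}·(+1)^0·(-1)^1 = -1.
v=29: a=29^2·(≡26), b=29^0·(≡1) mod 29; (26|29)=-1, (1|29)=+1; (−1)^{2·0·14}·(-1)^0·(+1)^2 = +1.
v=3: a=3^0·(≡1), b=3^1·(≡2) mod 3; (1|3)=+1, (2|3)=-1; (−1)^{0·1·1}·(+1)^1·(-1)^0 = +1.
v=5: a=5^-4·(≡2), b=5^0·(≡4) mod 5; (2|5)=-1, (4|5)=+1; (−1)^{-4·0·2}·(-1)^0·(+1)^-4 = +1.
|Ram(2737, 51)| = 2, even; anisotropic at {17, 23}.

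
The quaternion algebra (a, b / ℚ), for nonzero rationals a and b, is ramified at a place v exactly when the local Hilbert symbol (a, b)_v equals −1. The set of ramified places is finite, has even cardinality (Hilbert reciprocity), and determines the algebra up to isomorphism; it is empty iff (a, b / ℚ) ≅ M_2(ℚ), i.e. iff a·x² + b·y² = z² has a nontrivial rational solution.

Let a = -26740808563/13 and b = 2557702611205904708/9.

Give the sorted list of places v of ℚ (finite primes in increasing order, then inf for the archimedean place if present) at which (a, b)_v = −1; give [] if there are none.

[7, 19, 29, 41]

Mod squares: a ≡ -172159, b ≡ 3857. Check v ∈ {∞, 2, 3, 7, 13, 17, 19, 29, 41}.
v=29: a=29^2·(≡11), b=29^3·(≡14) mod 29; (11|29)=-1, (14|29)=-1; (−1)^{2·3·14}·(-1)^3·(-1)^2 = -1.
v=17: a=17^1·(≡10), b=17^2·(≡13) mod 17; (10|17)=-1, (13|17)=+1; (−1)^{1·2·8}·(-1)^2·(+1)^1 = +1.
v=3: a=3^0·(≡2), b=3^-2·(≡2) mod 3; (2|3)=-1, (2|3)=-1; (−1)^{0·-2·1}·(-1)^-2·(-1)^0 = +1.
v=∞: -172159 < 0 and 3857 > 0  ⇒  (a,b)_∞ = +1.
v=7: a=7^4·(≡6), b=7^5·(≡6) mod 7; (6|7)=-1, (6|7)=-1; (−1)^{4·5·3}·(-1)^5·(-1)^4 = -1.
v=2: v_2(a)=0, v_2(b)=2; units ≡ 1, 1 (mod 8); ε·ε+αω+βω = 0·0+0·0+2·0 ≡ 0  ⇒  (a,b)_2 = +1.
v=41: a=41^1·(≡6), b=41^2·(≡3) mod 41; (6|41)=-1, (3|41)=-1; (−1)^{1·2·20}·(-1)^2·(-1)^1 = -1.
v=13: a=13^-1·(≡12), b=13^2·(≡1) mod 13; (12|13)=+1, (1|13)=+1; (−1)^{-1·2·6}·(+1)^2·(+1)^-1 = +1.
v=19: a=19^1·(≡3), b=19^1·(≡13) mod 19; (3|19)=-1, (13|19)=-1; (−1)^{1·1·9}·(-1)^1·(-1)^1 = -1.
Ram(-172159, 3857) = {7, 19, 29, 41}; no ℚ_7-point on the conic.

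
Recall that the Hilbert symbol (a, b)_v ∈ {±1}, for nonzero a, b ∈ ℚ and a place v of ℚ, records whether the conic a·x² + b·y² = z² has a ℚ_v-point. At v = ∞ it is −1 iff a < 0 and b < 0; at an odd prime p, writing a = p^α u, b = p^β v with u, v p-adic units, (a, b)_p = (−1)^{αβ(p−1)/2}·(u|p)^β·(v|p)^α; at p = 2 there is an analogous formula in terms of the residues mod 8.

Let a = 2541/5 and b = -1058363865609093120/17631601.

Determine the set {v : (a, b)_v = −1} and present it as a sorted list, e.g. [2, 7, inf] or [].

[3, 11, 37, 43]

Mod squares: a ≡ 105, b ≡ -1837605. Check v ∈ {∞, 2, 3, 5, 7, 11, 13, 17, 19, 37, 43}.
v=19: a=19^0·(≡18), b=19^-2·(≡15) mod 19; (18|19)=-1, (15|19)=-1; (−1)^{0·-2·9}·(-1)^-2·(-1)^0 = +1.
v=2: v_2(a)=0, v_2(b)=14; units ≡ 1, 3 (mod 8); ε·ε+αω+βω = 0·1+0·1+14·0 ≡ 0  ⇒  (a,b)_2 = +1.
v=∞: 105 > 0 and -1837605 < 0  ⇒  (a,b)_∞ = +1.
v=13: a=13^0·(≡9), b=13^-2·(≡10) mod 13; (9|13)=+1, (10|13)=+1; (−1)^{0·-2·6}·(+1)^-2·(+1)^0 = +1.
v=11: a=11^2·(≡2), b=11^5·(≡7) mod 11; (2|11)=-1, (7|11)=-1; (−1)^{2·5·5}·(-1)^5·(-1)^2 = -1.
v=43: a=43^0·(≡18), b=43^1·(≡39) mod 43; (18|43)=-1, (39|43)=-1; (−1)^{0·1·21}·(-1)^1·(-1)^0 = -1.
v=7: a=7^1·(≡4), b=7^5·(≡5) mod 7; (4|7)=+1, (5|7)=-1; (−1)^{1·5·3}·(+1)^5·(-1)^1 = +1.
v=37: a=37^0·(≡5), b=37^1·(≡10) mod 37; (5|37)=-1, (10|37)=+1; (−1)^{0·1·18}·(-1)^1·(+1)^0 = -1.
v=5: a=5^-1·(≡1), b=5^1·(≡1) mod 5; (1|5)=+1, (1|5)=+1; (−1)^{-1·1·2}·(+1)^1·(+1)^-1 = +1.
v=17: a=17^0·(≡5), b=17^-2·(≡7) mod 17; (5|17)=-1, (7|17)=-1; (−1)^{0·-2·8}·(-1)^-2·(-1)^0 = +1.
v=3: a=3^1·(≡2), b=3^1·(≡2) mod 3; (2|3)=-1, (2|3)=-1; (−1)^{1·1·1}·(-1)^1·(-1)^1 = -1.
(105, -1837605 / ℚ) ramifies at {3, 11, 37, 43}: a division algebra.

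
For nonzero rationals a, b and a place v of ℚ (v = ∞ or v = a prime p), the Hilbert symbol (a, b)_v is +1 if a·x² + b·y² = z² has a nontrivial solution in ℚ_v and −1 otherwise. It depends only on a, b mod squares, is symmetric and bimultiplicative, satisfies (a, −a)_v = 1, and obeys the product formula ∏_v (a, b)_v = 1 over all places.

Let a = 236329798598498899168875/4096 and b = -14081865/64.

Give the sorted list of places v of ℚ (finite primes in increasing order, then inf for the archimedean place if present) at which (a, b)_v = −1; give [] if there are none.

(a, b) ≡ (24322155, -5865) mod (ℚ^×)²; places V = {2, 3, 5, 7, 11, 13, 17, 23, 29, ∞}.
(a,b)_13: α=1, u≡3; β=0, v≡5 (mod 13); (3|13)=+1, (5|13)=-1; sign (−1)^0·+1^0·-1^1 = -1.
(a,b)_29: α=1, u≡26; β=0, v≡7 (mod 29); (26|29)=-1, (7|29)=+1; sign (−1)^0·-1^0·+1^1 = +1.
(a,b)_∞: sgn(24322155)=+, sgn(-5865)=−, so +1.
(a,b)_3: α=3, u≡2; β=1, v≡1 (mod 3); (2|3)=-1, (1|3)=+1; sign (−1)^1·-1^1·+1^3 = +1.
(a,b)_5: α=3, u≡1; β=1, v≡3 (mod 5); (1|5)=+1, (3|5)=-1; sign (−1)^0·+1^1·-1^3 = -1.
(a,b)_23: α=3, u≡19; β=1, v≡22 (mod 23); (19|23)=-1, (22|23)=-1; sign (−1)^1·-1^1·-1^3 = -1.
(a,b)_2: α=-12, β=-6; u≡3, v≡7 (mod 8); ε(u)ε(v)=1·1, αω(v)=-12·0, βω(u)=-6·1; sum ≡ 1  ⇒  -1.
(a,b)_17: α=3, u≡12; β=1, v≡5 (mod 17); (12|17)=-1, (5|17)=-1; sign (−1)^0·-1^1·-1^3 = +1.
(a,b)_7: α=10, u≡4; β=4, v≡1 (mod 7); (4|7)=+1, (1|7)=+1; sign (−1)^0·+1^4·+1^10 = +1.
(a,b)_11: α=1, u≡6; β=0, v≡3 (mod 11); (6|11)=-1, (3|11)=+1; sign (−1)^0·-1^0·+1^1 = +1.
Ram(24322155, -5865) = {2, 5, 13, 23}; no ℚ_2-point on the conic.

[2, 5, 13, 23]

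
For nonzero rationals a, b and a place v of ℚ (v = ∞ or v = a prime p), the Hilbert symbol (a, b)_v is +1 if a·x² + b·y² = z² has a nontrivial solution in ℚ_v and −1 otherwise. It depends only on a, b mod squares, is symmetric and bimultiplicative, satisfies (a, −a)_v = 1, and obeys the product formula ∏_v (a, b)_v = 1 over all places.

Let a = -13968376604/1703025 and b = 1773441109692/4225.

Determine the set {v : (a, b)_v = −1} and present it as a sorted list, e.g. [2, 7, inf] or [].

[7, 13, 37, 41]

Mod squares: a ≡ -57239, b ≡ 3478727. Check v ∈ {∞, 2, 3, 5, 7, 13, 17, 19, 23, 29, 31, 37, 41}.
v=19: a=19^2·(≡13), b=19^0·(≡17) mod 19; (13|19)=-1, (17|19)=+1; (−1)^{2·0·9}·(-1)^0·(+1)^2 = +1.
v=2: v_2(a)=2, v_2(b)=2; units ≡ 1, 7 (mod 8); ε·ε+αω+βω = 0·1+2·0+2·0 ≡ 0  ⇒  (a,b)_2 = +1.
v=31: a=31^0·(≡8), b=31^1·(≡10) mod 31; (8|31)=+1, (10|31)=+1; (−1)^{0·1·15}·(+1)^1·(+1)^0 = +1.
v=13: a=13^3·(≡9), b=13^-2·(≡8) mod 13; (9|13)=+1, (8|13)=-1; (−1)^{3·-2·6}·(+1)^-2·(-1)^3 = -1.
v=29: a=29^-2·(≡16), b=29^0·(≡8) mod 29; (16|29)=+1, (8|29)=-1; (−1)^{-2·0·14}·(+1)^0·(-1)^-2 = +1.
v=3: a=3^-4·(≡1), b=3^2·(≡2) mod 3; (1|3)=+1, (2|3)=-1; (−1)^{-4·2·1}·(+1)^2·(-1)^-4 = +1.
v=41: a=41^0·(≡19), b=41^1·(≡18) mod 41; (19|41)=-1, (18|41)=+1; (−1)^{0·1·20}·(-1)^1·(+1)^0 = -1.
v=17: a=17^1·(≡1), b=17^3·(≡1) mod 17; (1|17)=+1, (1|17)=+1; (−1)^{1·3·8}·(+1)^3·(+1)^1 = +1.
v=5: a=5^-2·(≡1), b=5^-2·(≡3) mod 5; (1|5)=+1, (3|5)=-1; (−1)^{-2·-2·2}·(+1)^-2·(-1)^-2 = +1.
v=23: a=23^0·(≡9), b=23^1·(≡13) mod 23; (9|23)=+1, (13|23)=+1; (−1)^{0·1·11}·(+1)^1·(+1)^0 = +1.
v=∞: -57239 < 0 and 3478727 > 0  ⇒  (a,b)_∞ = +1.
v=7: a=7^1·(≡6), b=7^3·(≡5) mod 7; (6|7)=-1, (5|7)=-1; (−1)^{1·3·3}·(-1)^3·(-1)^1 = -1.
v=37: a=37^1·(≡27), b=37^0·(≡29) mod 37; (27|37)=+1, (29|37)=-1; (−1)^{1·0·18}·(+1)^0·(-1)^1 = -1.
|Ram(-57239, 3478727)| = 4, even; anisotropic at {7, 13, 37, 41}.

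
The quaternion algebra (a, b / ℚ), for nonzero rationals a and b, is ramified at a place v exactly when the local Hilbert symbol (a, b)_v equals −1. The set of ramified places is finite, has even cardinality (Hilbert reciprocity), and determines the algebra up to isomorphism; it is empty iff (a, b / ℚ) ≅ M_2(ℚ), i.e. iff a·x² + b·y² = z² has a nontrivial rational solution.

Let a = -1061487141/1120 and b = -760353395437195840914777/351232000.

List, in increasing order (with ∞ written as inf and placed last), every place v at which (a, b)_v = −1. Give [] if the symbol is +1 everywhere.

Mod squares: a ≡ -30030, b ≡ -2310. Check v ∈ {∞, 2, 3, 5, 7, 11, 13}.
v=2: v_2(a)=-5, v_2(b)=-13; units ≡ 1, 5 (mod 8); ε·ε+αω+βω = 0·0+-5·1+-13·0 ≡ 1  ⇒  (a,b)_2 = -1.
v=3: a=3^1·(≡1), b=3^3·(≡1) mod 3; (1|3)=+1, (1|3)=+1; (−1)^{1·3·1}·(+1)^3·(+1)^1 = -1.
v=7: a=7^-1·(≡1), b=7^-3·(≡5) mod 7; (1|7)=+1, (5|7)=-1; (−1)^{-1·-3·3}·(+1)^-3·(-1)^-1 = +1.
v=∞: -30030 < 0 and -2310 < 0  ⇒  (a,b)_∞ = -1.
v=13: a=13^3·(≡9), b=13^8·(≡1) mod 13; (9|13)=+1, (1|13)=+1; (−1)^{3·8·6}·(+1)^8·(+1)^3 = +1.
v=5: a=5^-1·(≡1), b=5^-3·(≡3) mod 5; (1|5)=+1, (3|5)=-1; (−1)^{-1·-3·2}·(+1)^-3·(-1)^-1 = -1.
v=11: a=11^5·(≡1), b=11^13·(≡2) mod 11; (1|11)=+1, (2|11)=-1; (−1)^{5·13·5}·(+1)^13·(-1)^5 = +1.
Ram(-30030, -2310) = {2, 3, 5, ∞}; no ℚ_2-point on the conic.

[2, 3, 5, inf]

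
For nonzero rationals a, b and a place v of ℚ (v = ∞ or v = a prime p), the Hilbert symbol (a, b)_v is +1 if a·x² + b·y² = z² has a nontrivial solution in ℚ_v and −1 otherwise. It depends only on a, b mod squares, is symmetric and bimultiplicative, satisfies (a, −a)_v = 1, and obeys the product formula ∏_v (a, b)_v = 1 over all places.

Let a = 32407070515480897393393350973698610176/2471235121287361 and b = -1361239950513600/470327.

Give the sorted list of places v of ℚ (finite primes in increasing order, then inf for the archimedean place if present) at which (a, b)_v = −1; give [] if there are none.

[31, 37]

(a, b) ≡ (29, -1398193) mod (ℚ^×)²; places V = {2, 3, 5, 7, 11, 13, 17, 23, 29, 31, 37, 43, 53, ∞}.
(a,b)_∞: sgn(29)=+, sgn(-1398193)=−, so +1.
(a,b)_13: α=-6, u≡12; β=-2, v≡12 (mod 13); (12|13)=+1, (12|13)=+1; sign (−1)^0·+1^-2·+1^-6 = +1.
(a,b)_37: α=2, u≡24; β=1, v≡3 (mod 37); (24|37)=-1, (3|37)=+1; sign (−1)^0·-1^1·+1^2 = -1.
(a,b)_11: α=-6, u≡2; β=-2, v≡2 (mod 11); (2|11)=-1, (2|11)=-1; sign (−1)^0·-1^-2·-1^-6 = +1.
(a,b)_53: α=2, u≡16; β=1, v≡1 (mod 53); (16|53)=+1, (1|53)=+1; sign (−1)^0·+1^1·+1^2 = +1.
(a,b)_23: α=0, u≡4; β=-1, v≡19 (mod 23); (4|23)=+1, (19|23)=-1; sign (−1)^0·+1^-1·-1^0 = +1.
(a,b)_31: α=2, u≡26; β=1, v≡2 (mod 31); (26|31)=-1, (2|31)=+1; sign (−1)^0·-1^1·+1^2 = -1.
(a,b)_2: α=10, β=6; u≡5, v≡7 (mod 8); ε(u)ε(v)=0·1, αω(v)=10·0, βω(u)=6·1; sum ≡ 0  ⇒  +1.
(a,b)_5: α=0, u≡1; β=2, v≡3 (mod 5); (1|5)=+1, (3|5)=-1; sign (−1)^0·+1^2·-1^0 = +1.
(a,b)_29: α=5, u≡16; β=2, v≡6 (mod 29); (16|29)=+1, (6|29)=+1; sign (−1)^0·+1^2·+1^5 = +1.
(a,b)_17: α=-2, u≡11; β=0, v≡14 (mod 17); (11|17)=-1, (14|17)=-1; sign (−1)^0·-1^0·-1^-2 = +1.
(a,b)_7: α=2, u≡2; β=0, v≡1 (mod 7); (2|7)=+1, (1|7)=+1; sign (−1)^0·+1^0·+1^2 = +1.
(a,b)_3: α=6, u≡2; β=2, v≡2 (mod 3); (2|3)=-1, (2|3)=-1; sign (−1)^0·-1^2·-1^6 = +1.
(a,b)_43: α=8, u≡20; β=2, v≡35 (mod 43); (20|43)=-1, (35|43)=+1; sign (−1)^0·-1^2·+1^8 = +1.
|Ram(29, -1398193)| = 2, even; anisotropic at {31, 37}.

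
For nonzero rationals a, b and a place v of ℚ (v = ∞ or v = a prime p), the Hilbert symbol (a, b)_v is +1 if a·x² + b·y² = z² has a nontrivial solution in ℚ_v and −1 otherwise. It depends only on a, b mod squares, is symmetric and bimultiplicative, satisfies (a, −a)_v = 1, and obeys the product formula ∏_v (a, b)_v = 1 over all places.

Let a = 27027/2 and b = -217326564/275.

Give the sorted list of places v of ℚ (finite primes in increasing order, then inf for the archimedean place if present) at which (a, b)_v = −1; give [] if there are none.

[2, 7, 11, 13]

(a, b) ≡ (6006, -11) mod (ℚ^×)²; places V = {2, 3, 5, 7, 11, 13, ∞}.
(a,b)_13: α=1, u≡6; β=2, v≡2 (mod 13); (6|13)=-1, (2|13)=-1; sign (−1)^0·-1^2·-1^1 = -1.
(a,b)_7: α=1, u≡2; β=2, v≡3 (mod 7); (2|7)=+1, (3|7)=-1; sign (−1)^0·+1^2·-1^1 = -1.
(a,b)_2: α=-1, β=2; u≡3, v≡5 (mod 8); ε(u)ε(v)=1·0, αω(v)=-1·1, βω(u)=2·1; sum ≡ 1  ⇒  -1.
(a,b)_11: α=1, u≡2; β=-1, v≡6 (mod 11); (2|11)=-1, (6|11)=-1; sign (−1)^1·-1^-1·-1^1 = -1.
(a,b)_5: α=0, u≡1; β=-2, v≡1 (mod 5); (1|5)=+1, (1|5)=+1; sign (−1)^0·+1^-2·+1^0 = +1.
(a,b)_∞: sgn(6006)=+, sgn(-11)=−, so +1.
(a,b)_3: α=3, u≡1; β=8, v≡1 (mod 3); (1|3)=+1, (1|3)=+1; sign (−1)^0·+1^8·+1^3 = +1.
(6006, -11 / ℚ) ramifies at {2, 7, 11, 13}: a division algebra.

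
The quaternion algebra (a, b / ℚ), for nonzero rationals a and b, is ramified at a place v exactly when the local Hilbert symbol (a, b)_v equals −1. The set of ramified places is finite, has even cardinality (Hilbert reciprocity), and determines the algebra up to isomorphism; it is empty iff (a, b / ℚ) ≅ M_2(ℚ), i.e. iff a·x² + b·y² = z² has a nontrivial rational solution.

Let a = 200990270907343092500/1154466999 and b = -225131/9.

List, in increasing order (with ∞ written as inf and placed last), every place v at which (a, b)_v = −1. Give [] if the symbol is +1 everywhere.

[7, 17, 19, 47]

Mod squares: a ≡ 562046163, b ≡ -779. Check v ∈ {∞, 2, 3, 5, 7, 13, 17, 19, 23, 41, 43, 47}.
v=∞: 562046163 > 0 and -779 < 0  ⇒  (a,b)_∞ = +1.
v=47: a=47^3·(≡38), b=47^0·(≡26) mod 47; (38|47)=-1, (26|47)=-1; (−1)^{3·0·23}·(-1)^0·(-1)^3 = -1.
v=5: a=5^4·(≡2), b=5^0·(≡1) mod 5; (2|5)=-1, (1|5)=+1; (−1)^{4·0·2}·(-1)^0·(+1)^4 = +1.
v=19: a=19^-1·(≡4), b=19^1·(≡5) mod 19; (4|19)=+1, (5|19)=+1; (−1)^{-1·1·9}·(+1)^1·(+1)^-1 = -1.
v=13: a=13^2·(≡12), b=13^0·(≡9) mod 13; (12|13)=+1, (9|13)=+1; (−1)^{2·0·6}·(+1)^0·(+1)^2 = +1.
v=2: v_2(a)=2, v_2(b)=0; units ≡ 3, 5 (mod 8); ε·ε+αω+βω = 1·0+2·1+0·1 ≡ 0  ⇒  (a,b)_2 = +1.
v=3: a=3^-11·(≡2), b=3^-2·(≡1) mod 3; (2|3)=-1, (1|3)=+1; (−1)^{-11·-2·1}·(-1)^-2·(+1)^-11 = +1.
v=17: a=17^3·(≡5), b=17^2·(≡6) mod 17; (5|17)=-1, (6|17)=-1; (−1)^{3·2·8}·(-1)^2·(-1)^3 = -1.
v=43: a=43^1·(≡19), b=43^0·(≡21) mod 43; (19|43)=-1, (21|43)=+1; (−1)^{1·0·21}·(-1)^0·(+1)^1 = +1.
v=7: a=7^-3·(≡6), b=7^0·(≡5) mod 7; (6|7)=-1, (5|7)=-1; (−1)^{-3·0·3}·(-1)^0·(-1)^-3 = -1.
v=41: a=41^1·(≡13), b=41^1·(≡14) mod 41; (13|41)=-1, (14|41)=-1; (−1)^{1·1·20}·(-1)^1·(-1)^1 = +1.
v=23: a=23^2·(≡2), b=23^0·(≡12) mod 23; (2|23)=+1, (12|23)=+1; (−1)^{2·0·11}·(+1)^0·(+1)^2 = +1.
(562046163, -779 / ℚ) ramifies at {7, 17, 19, 47}: a division algebra.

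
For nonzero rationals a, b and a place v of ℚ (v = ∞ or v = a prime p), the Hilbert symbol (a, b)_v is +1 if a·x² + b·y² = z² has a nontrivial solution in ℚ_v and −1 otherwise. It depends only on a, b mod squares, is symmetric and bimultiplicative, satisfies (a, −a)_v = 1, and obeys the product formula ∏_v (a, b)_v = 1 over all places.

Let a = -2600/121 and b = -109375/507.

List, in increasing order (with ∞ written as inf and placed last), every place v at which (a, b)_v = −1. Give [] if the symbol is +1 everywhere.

(a, b) ≡ (-26, -21) mod (ℚ^×)²; places V = {2, 3, 5, 7, 11, 13, ∞}.
(a,b)_7: α=0, u≡2; β=1, v≡2 (mod 7); (2|7)=+1, (2|7)=+1; sign (−1)^0·+1^1·+1^0 = +1.
(a,b)_3: α=0, u≡1; β=-1, v≡2 (mod 3); (1|3)=+1, (2|3)=-1; sign (−1)^0·+1^-1·-1^0 = +1.
(a,b)_11: α=-2, u≡7; β=0, v≡9 (mod 11); (7|11)=-1, (9|11)=+1; sign (−1)^0·-1^0·+1^-2 = +1.
(a,b)_5: α=2, u≡1; β=6, v≡4 (mod 5); (1|5)=+1, (4|5)=+1; sign (−1)^0·+1^6·+1^2 = +1.
(a,b)_13: α=1, u≡2; β=-2, v≡11 (mod 13); (2|13)=-1, (11|13)=-1; sign (−1)^0·-1^-2·-1^1 = -1.
(a,b)_∞: sgn(-26)=−, sgn(-21)=−, so -1.
(a,b)_2: α=3, β=0; u≡3, v≡3 (mod 8); ε(u)ε(v)=1·1, αω(v)=3·1, βω(u)=0·1; sum ≡ 0  ⇒  +1.
Ram(-26, -21) = {13, ∞}; no ℚ_13-point on the conic.

[13, inf]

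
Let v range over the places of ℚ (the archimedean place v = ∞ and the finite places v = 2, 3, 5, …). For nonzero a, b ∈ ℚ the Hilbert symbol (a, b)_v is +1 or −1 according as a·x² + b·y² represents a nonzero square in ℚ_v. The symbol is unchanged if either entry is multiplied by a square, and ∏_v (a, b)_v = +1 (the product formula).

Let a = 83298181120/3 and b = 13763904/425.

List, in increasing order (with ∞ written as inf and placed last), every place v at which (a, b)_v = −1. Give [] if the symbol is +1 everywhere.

[2, 3, 5, 17]

Mod squares: a ≡ 210, b ≡ 74613. Check v ∈ {∞, 2, 3, 5, 7, 11, 17, 19}.
v=5: a=5^1·(≡3), b=5^-2·(≡2) mod 5; (3|5)=-1, (2|5)=-1; (−1)^{1·-2·2}·(-1)^-2·(-1)^1 = -1.
v=17: a=17^0·(≡6), b=17^-1·(≡3) mod 17; (6|17)=-1, (3|17)=-1; (−1)^{0·-1·8}·(-1)^-1·(-1)^0 = -1.
v=2: v_2(a)=13, v_2(b)=6; units ≡ 1, 5 (mod 8); ε·ε+αω+βω = 0·0+13·1+6·0 ≡ 1  ⇒  (a,b)_2 = -1.
v=∞: 210 > 0 and 74613 > 0  ⇒  (a,b)_∞ = +1.
v=19: a=19^0·(≡5), b=19^1·(≡14) mod 19; (5|19)=+1, (14|19)=-1; (−1)^{0·1·9}·(+1)^1·(-1)^0 = +1.
v=7: a=7^5·(≡2), b=7^3·(≡5) mod 7; (2|7)=+1, (5|7)=-1; (−1)^{5·3·3}·(+1)^3·(-1)^5 = +1.
v=11: a=11^2·(≡5), b=11^1·(≡2) mod 11; (5|11)=+1, (2|11)=-1; (−1)^{2·1·5}·(+1)^1·(-1)^2 = +1.
v=3: a=3^-1·(≡1), b=3^1·(≡1) mod 3; (1|3)=+1, (1|3)=+1; (−1)^{-1·1·1}·(+1)^1·(+1)^-1 = -1.
|Ram(210, 74613)| = 4, even; anisotropic at {2, 3, 5, 17}.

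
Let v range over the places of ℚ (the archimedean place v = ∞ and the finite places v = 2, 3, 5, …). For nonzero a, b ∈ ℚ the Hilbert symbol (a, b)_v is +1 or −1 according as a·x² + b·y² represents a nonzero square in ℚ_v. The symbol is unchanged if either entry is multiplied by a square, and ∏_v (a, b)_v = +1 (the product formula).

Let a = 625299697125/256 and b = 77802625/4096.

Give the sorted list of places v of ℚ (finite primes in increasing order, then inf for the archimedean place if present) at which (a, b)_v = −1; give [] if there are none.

[5, 19]

Mod squares: a ≡ 3485, b ≡ 3112105. Check v ∈ {∞, 2, 3, 5, 17, 19, 41, 47}.
v=∞: 3485 > 0 and 3112105 > 0  ⇒  (a,b)_∞ = +1.
v=19: a=19^2·(≡12), b=19^1·(≡3) mod 19; (12|19)=-1, (3|19)=-1; (−1)^{2·1·9}·(-1)^1·(-1)^2 = -1.
v=47: a=47^2·(≡3), b=47^1·(≡5) mod 47; (3|47)=+1, (5|47)=-1; (−1)^{2·1·23}·(+1)^1·(-1)^2 = +1.
v=3: a=3^2·(≡2), b=3^0·(≡1) mod 3; (2|3)=-1, (1|3)=+1; (−1)^{2·0·1}·(-1)^0·(+1)^2 = +1.
v=41: a=41^1·(≡35), b=41^1·(≡15) mod 41; (35|41)=-1, (15|41)=-1; (−1)^{1·1·20}·(-1)^1·(-1)^1 = +1.
v=2: v_2(a)=-8, v_2(b)=-12; units ≡ 5, 1 (mod 8); ε·ε+αω+βω = 0·0+-8·0+-12·1 ≡ 0  ⇒  (a,b)_2 = +1.
v=5: a=5^3·(≡2), b=5^3·(≡1) mod 5; (2|5)=-1, (1|5)=+1; (−1)^{3·3·2}·(-1)^3·(+1)^3 = -1.
v=17: a=17^1·(≡1), b=17^1·(≡13) mod 17; (1|17)=+1, (13|17)=+1; (−1)^{1·1·8}·(+1)^1·(+1)^1 = +1.
|Ram(3485, 3112105)| = 2, even; anisotropic at {5, 19}.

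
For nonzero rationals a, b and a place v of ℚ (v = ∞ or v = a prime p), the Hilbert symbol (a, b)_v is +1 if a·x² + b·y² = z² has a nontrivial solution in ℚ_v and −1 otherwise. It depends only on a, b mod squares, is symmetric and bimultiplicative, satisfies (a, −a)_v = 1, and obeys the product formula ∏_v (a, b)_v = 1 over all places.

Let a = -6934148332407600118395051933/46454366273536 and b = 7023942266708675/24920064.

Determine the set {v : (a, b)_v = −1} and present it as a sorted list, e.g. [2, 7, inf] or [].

Mod squares: a ≡ -253, b ≡ 7667. Check v ∈ {∞, 2, 3, 5, 7, 11, 13, 17, 23, 29, 41}.
v=11: a=11^3·(≡6), b=11^1·(≡4) mod 11; (6|11)=-1, (4|11)=+1; (−1)^{3·1·5}·(-1)^1·(+1)^3 = +1.
v=17: a=17^2·(≡4), b=17^1·(≡9) mod 17; (4|17)=+1, (9|17)=+1; (−1)^{2·1·8}·(+1)^1·(+1)^2 = +1.
v=41: a=41^6·(≡19), b=41^3·(≡31) mod 41; (19|41)=-1, (31|41)=+1; (−1)^{6·3·20}·(-1)^3·(+1)^6 = -1.
v=2: v_2(a)=-38, v_2(b)=-14; units ≡ 3, 3 (mod 8); ε·ε+αω+βω = 1·1+-38·1+-14·1 ≡ 1  ⇒  (a,b)_2 = -1.
v=3: a=3^2·(≡2), b=3^-2·(≡2) mod 3; (2|3)=-1, (2|3)=-1; (−1)^{2·-2·1}·(-1)^-2·(-1)^2 = +1.
v=13: a=13^-2·(≡8), b=13^-2·(≡10) mod 13; (8|13)=-1, (10|13)=+1; (−1)^{-2·-2·6}·(-1)^-2·(+1)^-2 = +1.
v=7: a=7^2·(≡6), b=7^2·(≡4) mod 7; (6|7)=-1, (4|7)=+1; (−1)^{2·2·3}·(-1)^2·(+1)^2 = +1.
v=23: a=23^3·(≡16), b=23^2·(≡6) mod 23; (16|23)=+1, (6|23)=+1; (−1)^{3·2·11}·(+1)^2·(+1)^3 = +1.
v=5: a=5^0·(≡2), b=5^2·(≡3) mod 5; (2|5)=-1, (3|5)=-1; (−1)^{0·2·2}·(-1)^2·(-1)^0 = +1.
v=29: a=29^4·(≡11), b=29^2·(≡8) mod 29; (11|29)=-1, (8|29)=-1; (−1)^{4·2·14}·(-1)^2·(-1)^4 = +1.
v=∞: -253 < 0 and 7667 > 0  ⇒  (a,b)_∞ = +1.
(-253, 7667 / ℚ) ramifies at {2, 41}: a division algebra.

[2, 41]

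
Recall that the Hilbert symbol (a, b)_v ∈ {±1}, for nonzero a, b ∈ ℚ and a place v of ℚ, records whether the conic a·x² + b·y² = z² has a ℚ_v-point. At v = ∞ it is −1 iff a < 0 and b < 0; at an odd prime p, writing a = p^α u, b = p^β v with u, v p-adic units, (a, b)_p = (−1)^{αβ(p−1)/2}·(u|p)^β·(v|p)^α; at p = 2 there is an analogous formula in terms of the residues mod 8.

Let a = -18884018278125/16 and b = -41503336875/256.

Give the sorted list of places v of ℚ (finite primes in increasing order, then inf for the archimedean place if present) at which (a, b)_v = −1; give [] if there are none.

(a, b) ≡ (-5005, -11) mod (ℚ^×)²; places V = {2, 3, 5, 7, 11, 13, ∞}.
(a,b)_11: α=1, u≡8; β=1, v≡7 (mod 11); (8|11)=-1, (7|11)=-1; sign (−1)^1·-1^1·-1^1 = -1.
(a,b)_7: α=3, u≡6; β=2, v≡5 (mod 7); (6|7)=-1, (5|7)=-1; sign (−1)^0·-1^2·-1^3 = -1.
(a,b)_3: α=6, u≡2; β=6, v≡1 (mod 3); (2|3)=-1, (1|3)=+1; sign (−1)^0·-1^6·+1^6 = +1.
(a,b)_13: α=3, u≡8; β=2, v≡8 (mod 13); (8|13)=-1, (8|13)=-1; sign (−1)^0·-1^2·-1^3 = -1.
(a,b)_∞: sgn(-5005)=−, sgn(-11)=−, so -1.
(a,b)_2: α=-4, β=-8; u≡3, v≡5 (mod 8); ε(u)ε(v)=1·0, αω(v)=-4·1, βω(u)=-8·1; sum ≡ 0  ⇒  +1.
(a,b)_5: α=5, u≡1; β=4, v≡1 (mod 5); (1|5)=+1, (1|5)=+1; sign (−1)^0·+1^4·+1^5 = +1.
|Ram(-5005, -11)| = 4, even; anisotropic at {7, 11, 13, ∞}.

[7, 11, 13, inf]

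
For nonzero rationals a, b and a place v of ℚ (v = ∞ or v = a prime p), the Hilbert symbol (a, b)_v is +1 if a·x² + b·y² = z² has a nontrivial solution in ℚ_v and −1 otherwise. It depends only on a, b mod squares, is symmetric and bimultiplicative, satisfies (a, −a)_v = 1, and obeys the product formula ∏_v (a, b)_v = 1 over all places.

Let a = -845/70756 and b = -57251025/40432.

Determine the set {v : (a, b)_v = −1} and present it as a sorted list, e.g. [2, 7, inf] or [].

[5, 13, 37, inf]

(a, b) ≡ (-5, -3367) mod (ℚ^×)²; places V = {2, 3, 5, 7, 13, 19, 23, 37, ∞}.
(a,b)_23: α=0, u≡18; β=2, v≡5 (mod 23); (18|23)=+1, (5|23)=-1; sign (−1)^0·+1^2·-1^0 = +1.
(a,b)_19: α=-2, u≡8; β=-2, v≡8 (mod 19); (8|19)=-1, (8|19)=-1; sign (−1)^0·-1^-2·-1^-2 = +1.
(a,b)_∞: sgn(-5)=−, sgn(-3367)=−, so -1.
(a,b)_37: α=0, u≡19; β=1, v≡23 (mod 37); (19|37)=-1, (23|37)=-1; sign (−1)^0·-1^1·-1^0 = -1.
(a,b)_2: α=-2, β=-4; u≡3, v≡1 (mod 8); ε(u)ε(v)=1·0, αω(v)=-2·0, βω(u)=-4·1; sum ≡ 0  ⇒  +1.
(a,b)_7: α=-2, u≡1; β=-1, v≡1 (mod 7); (1|7)=+1, (1|7)=+1; sign (−1)^0·+1^-1·+1^-2 = +1.
(a,b)_5: α=1, u≡1; β=2, v≡2 (mod 5); (1|5)=+1, (2|5)=-1; sign (−1)^0·+1^2·-1^1 = -1.
(a,b)_13: α=2, u≡6; β=1, v≡10 (mod 13); (6|13)=-1, (10|13)=+1; sign (−1)^0·-1^1·+1^2 = -1.
(a,b)_3: α=0, u≡1; β=2, v≡2 (mod 3); (1|3)=+1, (2|3)=-1; sign (−1)^0·+1^2·-1^0 = +1.
|Ram(-5, -3367)| = 4, even; anisotropic at {5, 13, 37, ∞}.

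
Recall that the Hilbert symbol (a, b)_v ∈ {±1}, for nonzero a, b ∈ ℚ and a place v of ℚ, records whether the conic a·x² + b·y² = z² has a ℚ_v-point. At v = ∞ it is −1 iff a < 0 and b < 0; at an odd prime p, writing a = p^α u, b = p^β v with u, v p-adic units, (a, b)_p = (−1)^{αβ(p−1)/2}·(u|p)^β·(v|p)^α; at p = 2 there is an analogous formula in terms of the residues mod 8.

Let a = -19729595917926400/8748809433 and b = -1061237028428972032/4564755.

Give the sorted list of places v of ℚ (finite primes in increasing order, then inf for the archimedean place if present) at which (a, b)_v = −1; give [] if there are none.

[2, 5, 11, inf]

Mod squares: a ≡ -273, b ≡ -4290. Check v ∈ {∞, 2, 3, 5, 7, 11, 13, 17, 29, 37, 43}.
v=7: a=7^-1·(≡6), b=7^0·(≡1) mod 7; (6|7)=-1, (1|7)=+1; (−1)^{-1·0·3}·(-1)^0·(+1)^-1 = +1.
v=43: a=43^2·(≡22), b=43^4·(≡24) mod 43; (22|43)=-1, (24|43)=+1; (−1)^{2·4·21}·(-1)^4·(+1)^2 = +1.
v=37: a=37^-2·(≡35), b=37^0·(≡31) mod 37; (35|37)=-1, (31|37)=-1; (−1)^{-2·0·18}·(-1)^0·(-1)^-2 = +1.
v=3: a=3^-5·(≡2), b=3^-5·(≡1) mod 3; (2|3)=-1, (1|3)=+1; (−1)^{-5·-5·1}·(-1)^-5·(+1)^-5 = +1.
v=2: v_2(a)=22, v_2(b)=25; units ≡ 7, 7 (mod 8); ε·ε+αω+βω = 1·1+22·0+25·0 ≡ 1  ⇒  (a,b)_2 = -1.
v=5: a=5^2·(≡3), b=5^-1·(≡3) mod 5; (3|5)=-1, (3|5)=-1; (−1)^{2·-1·2}·(-1)^-1·(-1)^2 = -1.
v=11: a=11^2·(≡6), b=11^1·(≡2) mod 11; (6|11)=-1, (2|11)=-1; (−1)^{2·1·5}·(-1)^1·(-1)^2 = -1.
v=∞: -273 < 0 and -4290 < 0  ⇒  (a,b)_∞ = -1.
v=17: a=17^-2·(≡4), b=17^-2·(≡3) mod 17; (4|17)=+1, (3|17)=-1; (−1)^{-2·-2·8}·(+1)^-2·(-1)^-2 = +1.
v=13: a=13^-1·(≡7), b=13^-1·(≡5) mod 13; (7|13)=-1, (5|13)=-1; (−1)^{-1·-1·6}·(-1)^-1·(-1)^-1 = +1.
v=29: a=29^2·(≡11), b=29^2·(≡19) mod 29; (11|29)=-1, (19|29)=-1; (−1)^{2·2·14}·(-1)^2·(-1)^2 = +1.
(-273, -4290 / ℚ) ramifies at {2, 5, 11, ∞}: a division algebra.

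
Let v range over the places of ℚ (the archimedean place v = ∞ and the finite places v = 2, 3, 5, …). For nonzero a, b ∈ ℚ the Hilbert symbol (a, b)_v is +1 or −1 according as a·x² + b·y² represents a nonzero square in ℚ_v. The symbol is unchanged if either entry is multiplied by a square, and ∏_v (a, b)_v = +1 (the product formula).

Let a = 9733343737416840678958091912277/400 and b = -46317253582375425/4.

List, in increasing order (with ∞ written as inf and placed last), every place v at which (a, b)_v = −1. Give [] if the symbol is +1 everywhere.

Mod squares: a ≡ 12597, b ≡ -1297257. Check v ∈ {∞, 2, 3, 5, 7, 13, 17, 19, 29, 31, 37}.
v=∞: 12597 > 0 and -1297257 < 0  ⇒  (a,b)_∞ = +1.
v=5: a=5^-2·(≡2), b=5^2·(≡2) mod 5; (2|5)=-1, (2|5)=-1; (−1)^{-2·2·2}·(-1)^2·(-1)^-2 = +1.
v=2: v_2(a)=-4, v_2(b)=-2; units ≡ 5, 7 (mod 8); ε·ε+αω+βω = 0·1+-4·0+-2·1 ≡ 0  ⇒  (a,b)_2 = +1.
v=37: a=37^2·(≡14), b=37^1·(≡23) mod 37; (14|37)=-1, (23|37)=-1; (−1)^{2·1·18}·(-1)^1·(-1)^2 = -1.
v=7: a=7^2·(≡1), b=7^0·(≡2) mod 7; (1|7)=+1, (2|7)=+1; (−1)^{2·0·3}·(+1)^0·(+1)^2 = +1.
v=13: a=13^5·(≡2), b=13^3·(≡3) mod 13; (2|13)=-1, (3|13)=+1; (−1)^{5·3·6}·(-1)^3·(+1)^5 = -1.
v=3: a=3^15·(≡2), b=3^5·(≡1) mod 3; (2|3)=-1, (1|3)=+1; (−1)^{15·5·1}·(-1)^5·(+1)^15 = +1.
v=31: a=31^2·(≡3), b=31^1·(≡13) mod 31; (3|31)=-1, (13|31)=-1; (−1)^{2·1·15}·(-1)^1·(-1)^2 = -1.
v=29: a=29^2·(≡27), b=29^1·(≡8) mod 29; (27|29)=-1, (8|29)=-1; (−1)^{2·1·14}·(-1)^1·(-1)^2 = -1.
v=19: a=19^3·(≡4), b=19^2·(≡1) mod 19; (4|19)=+1, (1|19)=+1; (−1)^{3·2·9}·(+1)^2·(+1)^3 = +1.
v=17: a=17^3·(≡6), b=17^2·(≡8) mod 17; (6|17)=-1, (8|17)=+1; (−1)^{3·2·8}·(-1)^2·(+1)^3 = +1.
(12597, -1297257 / ℚ) ramifies at {13, 29, 31, 37}: a division algebra.

[13, 29, 31, 37]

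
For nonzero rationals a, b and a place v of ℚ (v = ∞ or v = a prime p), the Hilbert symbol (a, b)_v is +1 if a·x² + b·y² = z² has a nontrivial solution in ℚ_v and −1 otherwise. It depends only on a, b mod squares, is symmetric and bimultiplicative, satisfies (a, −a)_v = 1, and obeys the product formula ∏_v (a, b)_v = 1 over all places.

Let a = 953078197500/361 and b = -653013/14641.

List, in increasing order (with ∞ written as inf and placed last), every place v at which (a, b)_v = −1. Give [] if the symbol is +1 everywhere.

[2, 11]

Mod squares: a ≡ 522951, b ≡ -53. Check v ∈ {∞, 2, 3, 5, 11, 13, 19, 23, 37, 53}.
v=5: a=5^4·(≡1), b=5^0·(≡2) mod 5; (1|5)=+1, (2|5)=-1; (−1)^{4·0·2}·(+1)^0·(-1)^4 = +1.
v=13: a=13^1·(≡2), b=13^0·(≡1) mod 13; (2|13)=-1, (1|13)=+1; (−1)^{1·0·6}·(-1)^0·(+1)^1 = +1.
v=53: a=53^1·(≡47), b=53^1·(≡47) mod 53; (47|53)=+1, (47|53)=+1; (−1)^{1·1·26}·(+1)^1·(+1)^1 = +1.
v=23: a=23^1·(≡1), b=23^0·(≡2) mod 23; (1|23)=+1, (2|23)=+1; (−1)^{1·0·11}·(+1)^0·(+1)^1 = +1.
v=2: v_2(a)=2, v_2(b)=0; units ≡ 7, 3 (mod 8); ε·ε+αω+βω = 1·1+2·1+0·0 ≡ 1  ⇒  (a,b)_2 = -1.
v=3: a=3^7·(≡2), b=3^2·(≡1) mod 3; (2|3)=-1, (1|3)=+1; (−1)^{7·2·1}·(-1)^2·(+1)^7 = +1.
v=11: a=11^1·(≡10), b=11^-4·(≡2) mod 11; (10|11)=-1, (2|11)=-1; (−1)^{1·-4·5}·(-1)^-4·(-1)^1 = -1.
v=37: a=37^0·(≡30), b=37^2·(≡3) mod 37; (30|37)=+1, (3|37)=+1; (−1)^{0·2·18}·(+1)^2·(+1)^0 = +1.
v=∞: 522951 > 0 and -53 < 0  ⇒  (a,b)_∞ = +1.
v=19: a=19^-2·(≡14), b=19^0·(≡5) mod 19; (14|19)=-1, (5|19)=+1; (−1)^{-2·0·9}·(-1)^0·(+1)^-2 = +1.
|Ram(522951, -53)| = 2, even; anisotropic at {2, 11}.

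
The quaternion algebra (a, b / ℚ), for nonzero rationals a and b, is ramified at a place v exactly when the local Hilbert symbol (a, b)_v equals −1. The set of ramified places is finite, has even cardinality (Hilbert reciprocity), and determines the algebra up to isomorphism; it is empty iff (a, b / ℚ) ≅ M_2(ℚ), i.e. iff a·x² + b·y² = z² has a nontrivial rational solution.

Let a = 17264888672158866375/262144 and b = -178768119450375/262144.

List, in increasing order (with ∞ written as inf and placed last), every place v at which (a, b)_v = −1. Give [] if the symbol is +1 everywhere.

[5, 7, 17, 41]

Mod squares: a ≡ 18655, b ≡ -10660615. Check v ∈ {∞, 2, 3, 5, 7, 13, 17, 19, 23, 41}.
v=∞: 18655 > 0 and -10660615 < 0  ⇒  (a,b)_∞ = +1.
v=3: a=3^4·(≡1), b=3^4·(≡2) mod 3; (1|3)=+1, (2|3)=-1; (−1)^{4·4·1}·(+1)^4·(-1)^4 = +1.
v=7: a=7^3·(≡5), b=7^3·(≡6) mod 7; (5|7)=-1, (6|7)=-1; (−1)^{3·3·3}·(-1)^3·(-1)^3 = -1.
v=41: a=41^1·(≡16), b=41^1·(≡3) mod 41; (16|41)=+1, (3|41)=-1; (−1)^{1·1·20}·(+1)^1·(-1)^1 = -1.
v=19: a=19^2·(≡9), b=19^1·(≡1) mod 19; (9|19)=+1, (1|19)=+1; (−1)^{2·1·9}·(+1)^1·(+1)^2 = +1.
v=5: a=5^3·(≡4), b=5^3·(≡3) mod 5; (4|5)=+1, (3|5)=-1; (−1)^{3·3·2}·(+1)^3·(-1)^3 = -1.
v=23: a=23^2·(≡9), b=23^1·(≡17) mod 23; (9|23)=+1, (17|23)=-1; (−1)^{2·1·11}·(+1)^1·(-1)^2 = +1.
v=17: a=17^2·(≡14), b=17^1·(≡1) mod 17; (14|17)=-1, (1|17)=+1; (−1)^{2·1·8}·(-1)^1·(+1)^2 = -1.
v=2: v_2(a)=-18, v_2(b)=-18; units ≡ 7, 1 (mod 8); ε·ε+αω+βω = 1·0+-18·0+-18·0 ≡ 0  ⇒  (a,b)_2 = +1.
v=13: a=13^3·(≡5), b=13^2·(≡10) mod 13; (5|13)=-1, (10|13)=+1; (−1)^{3·2·6}·(-1)^2·(+1)^3 = +1.
(18655, -10660615 / ℚ) ramifies at {5, 7, 17, 41}: a division algebra.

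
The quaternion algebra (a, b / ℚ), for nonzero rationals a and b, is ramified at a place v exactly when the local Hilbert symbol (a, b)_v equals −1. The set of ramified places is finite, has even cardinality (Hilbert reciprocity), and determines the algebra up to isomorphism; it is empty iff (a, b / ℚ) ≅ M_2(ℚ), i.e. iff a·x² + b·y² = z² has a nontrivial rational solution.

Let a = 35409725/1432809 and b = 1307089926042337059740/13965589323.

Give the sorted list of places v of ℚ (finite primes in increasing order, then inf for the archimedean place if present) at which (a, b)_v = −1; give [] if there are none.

[3, 29]

Mod squares: a ≡ 29, b ≡ 10005. Check v ∈ {∞, 2, 3, 5, 7, 13, 17, 19, 23, 29}.
v=17: a=17^2·(≡14), b=17^6·(≡8) mod 17; (14|17)=-1, (8|17)=+1; (−1)^{2·6·8}·(-1)^6·(+1)^2 = +1.
v=∞: 29 > 0 and 10005 > 0  ⇒  (a,b)_∞ = +1.
v=5: a=5^2·(≡1), b=5^1·(≡1) mod 5; (1|5)=+1, (1|5)=+1; (−1)^{2·1·2}·(+1)^1·(+1)^2 = +1.
v=7: a=7^-2·(≡4), b=7^-2·(≡2) mod 7; (4|7)=+1, (2|7)=+1; (−1)^{-2·-2·3}·(+1)^-2·(+1)^-2 = +1.
v=29: a=29^1·(≡16), b=29^3·(≡27) mod 29; (16|29)=+1, (27|29)=-1; (−1)^{1·3·14}·(+1)^3·(-1)^1 = -1.
v=19: a=19^-2·(≡12), b=19^-4·(≡16) mod 19; (12|19)=-1, (16|19)=+1; (−1)^{-2·-4·9}·(-1)^-4·(+1)^-2 = +1.
v=23: a=23^0·(≡6), b=23^1·(≡7) mod 23; (6|23)=+1, (7|23)=-1; (−1)^{0·1·11}·(+1)^1·(-1)^0 = +1.
v=13: a=13^2·(≡4), b=13^6·(≡7) mod 13; (4|13)=+1, (7|13)=-1; (−1)^{2·6·6}·(+1)^6·(-1)^2 = +1.
v=3: a=3^-4·(≡2), b=3^-7·(≡2) mod 3; (2|3)=-1, (2|3)=-1; (−1)^{-4·-7·1}·(-1)^-7·(-1)^-4 = -1.
v=2: v_2(a)=0, v_2(b)=2; units ≡ 5, 5 (mod 8); ε·ε+αω+βω = 0·0+0·1+2·1 ≡ 0  ⇒  (a,b)_2 = +1.
|Ram(29, 10005)| = 2, even; anisotropic at {3, 29}.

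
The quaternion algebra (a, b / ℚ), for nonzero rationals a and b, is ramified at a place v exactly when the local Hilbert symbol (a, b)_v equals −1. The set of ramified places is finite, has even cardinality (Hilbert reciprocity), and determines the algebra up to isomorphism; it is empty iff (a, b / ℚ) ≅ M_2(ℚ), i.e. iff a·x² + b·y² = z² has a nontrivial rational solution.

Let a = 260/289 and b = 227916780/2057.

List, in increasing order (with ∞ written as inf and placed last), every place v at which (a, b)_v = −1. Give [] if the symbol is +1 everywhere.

[3, 13, 17, 19]

(a, b) ≡ (65, 33915) mod (ℚ^×)²; places V = {2, 3, 5, 7, 11, 13, 17, 19, ∞}.
(a,b)_2: α=2, β=2; u≡1, v≡3 (mod 8); ε(u)ε(v)=0·1, αω(v)=2·1, βω(u)=2·0; sum ≡ 0  ⇒  +1.
(a,b)_19: α=0, u≡8; β=1, v≡13 (mod 19); (8|19)=-1, (13|19)=-1; sign (−1)^0·-1^1·-1^0 = -1.
(a,b)_5: α=1, u≡3; β=1, v≡3 (mod 5); (3|5)=-1, (3|5)=-1; sign (−1)^0·-1^1·-1^1 = +1.
(a,b)_13: α=1, u≡11; β=4, v≡8 (mod 13); (11|13)=-1, (8|13)=-1; sign (−1)^0·-1^4·-1^1 = -1.
(a,b)_3: α=0, u≡2; β=1, v≡1 (mod 3); (2|3)=-1, (1|3)=+1; sign (−1)^0·-1^1·+1^0 = -1.
(a,b)_∞: sgn(65)=+, sgn(33915)=+, so +1.
(a,b)_17: α=-2, u≡5; β=-1, v≡12 (mod 17); (5|17)=-1, (12|17)=-1; sign (−1)^0·-1^-1·-1^-2 = -1.
(a,b)_7: α=0, u≡4; β=1, v≡1 (mod 7); (4|7)=+1, (1|7)=+1; sign (−1)^0·+1^1·+1^0 = +1.
(a,b)_11: α=0, u≡6; β=-2, v≡6 (mod 11); (6|11)=-1, (6|11)=-1; sign (−1)^0·-1^-2·-1^0 = +1.
|Ram(65, 33915)| = 4, even; anisotropic at {3, 13, 17, 19}.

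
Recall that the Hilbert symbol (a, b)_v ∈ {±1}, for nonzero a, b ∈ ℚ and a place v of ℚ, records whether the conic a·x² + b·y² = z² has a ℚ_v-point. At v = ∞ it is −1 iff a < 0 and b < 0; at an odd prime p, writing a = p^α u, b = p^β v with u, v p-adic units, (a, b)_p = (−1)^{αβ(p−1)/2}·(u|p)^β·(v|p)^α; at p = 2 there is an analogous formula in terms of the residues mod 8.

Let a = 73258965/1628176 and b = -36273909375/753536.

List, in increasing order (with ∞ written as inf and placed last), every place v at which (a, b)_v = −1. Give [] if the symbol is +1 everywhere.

[2, 3, 5, 7, 11, 19]

Mod squares: a ≡ 285, b ≡ -746130. Check v ∈ {∞, 2, 3, 5, 7, 11, 13, 17, 19, 29}.
v=29: a=29^-2·(≡24), b=29^-2·(≡2) mod 29; (24|29)=+1, (2|29)=-1; (−1)^{-2·-2·14}·(+1)^-2·(-1)^-2 = +1.
v=∞: 285 > 0 and -746130 < 0  ⇒  (a,b)_∞ = +1.
v=5: a=5^1·(≡3), b=5^5·(≡4) mod 5; (3|5)=-1, (4|5)=+1; (−1)^{1·5·2}·(-1)^5·(+1)^1 = -1.
v=2: v_2(a)=-4, v_2(b)=-7; units ≡ 5, 7 (mod 8); ε·ε+αω+βω = 0·1+-4·0+-7·1 ≡ 1  ⇒  (a,b)_2 = -1.
v=11: a=11^-2·(≡7), b=11^3·(≡8) mod 11; (7|11)=-1, (8|11)=-1; (−1)^{-2·3·5}·(-1)^3·(-1)^-2 = -1.
v=19: a=19^1·(≡3), b=19^1·(≡2) mod 19; (3|19)=-1, (2|19)=-1; (−1)^{1·1·9}·(-1)^1·(-1)^1 = -1.
v=13: a=13^4·(≡1), b=13^0·(≡6) mod 13; (1|13)=+1, (6|13)=-1; (−1)^{4·0·6}·(+1)^0·(-1)^4 = +1.
v=7: a=7^0·(≡6), b=7^-1·(≡5) mod 7; (6|7)=-1, (5|7)=-1; (−1)^{0·-1·3}·(-1)^-1·(-1)^0 = -1.
v=17: a=17^0·(≡15), b=17^1·(≡1) mod 17; (15|17)=+1, (1|17)=+1; (−1)^{0·1·8}·(+1)^1·(+1)^0 = +1.
v=3: a=3^3·(≡2), b=3^3·(≡2) mod 3; (2|3)=-1, (2|3)=-1; (−1)^{3·3·1}·(-1)^3·(-1)^3 = -1.
|Ram(285, -746130)| = 6, even; anisotropic at {2, 3, 5, 7, 11, 19}.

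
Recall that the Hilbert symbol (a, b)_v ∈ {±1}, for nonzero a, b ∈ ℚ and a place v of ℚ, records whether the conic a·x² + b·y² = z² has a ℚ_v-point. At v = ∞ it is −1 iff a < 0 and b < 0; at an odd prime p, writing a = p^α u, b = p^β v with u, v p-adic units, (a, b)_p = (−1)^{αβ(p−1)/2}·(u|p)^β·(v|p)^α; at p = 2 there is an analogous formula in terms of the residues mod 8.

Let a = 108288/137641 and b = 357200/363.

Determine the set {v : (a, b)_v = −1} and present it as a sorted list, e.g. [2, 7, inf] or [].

(a, b) ≡ (47, 2679) mod (ℚ^×)²; places V = {2, 3, 5, 7, 11, 19, 47, 53, ∞}.
(a,b)_∞: sgn(47)=+, sgn(2679)=+, so +1.
(a,b)_47: α=1, u≡32; β=1, v≡30 (mod 47); (32|47)=+1, (30|47)=-1; sign (−1)^1·+1^1·-1^1 = +1.
(a,b)_7: α=-2, u≡6; β=0, v≡3 (mod 7); (6|7)=-1, (3|7)=-1; sign (−1)^0·-1^0·-1^-2 = +1.
(a,b)_53: α=-2, u≡11; β=0, v≡29 (mod 53); (11|53)=+1, (29|53)=+1; sign (−1)^0·+1^0·+1^-2 = +1.
(a,b)_3: α=2, u≡2; β=-1, v≡2 (mod 3); (2|3)=-1, (2|3)=-1; sign (−1)^0·-1^-1·-1^2 = -1.
(a,b)_19: α=0, u≡9; β=1, v≡14 (mod 19); (9|19)=+1, (14|19)=-1; sign (−1)^0·+1^1·-1^0 = +1.
(a,b)_11: α=0, u≡9; β=-2, v≡10 (mod 11); (9|11)=+1, (10|11)=-1; sign (−1)^0·+1^-2·-1^0 = +1.
(a,b)_5: α=0, u≡3; β=2, v≡1 (mod 5); (3|5)=-1, (1|5)=+1; sign (−1)^0·-1^2·+1^0 = +1.
(a,b)_2: α=8, β=4; u≡7, v≡7 (mod 8); ε(u)ε(v)=1·1, αω(v)=8·0, βω(u)=4·0; sum ≡ 1  ⇒  -1.
|Ram(47, 2679)| = 2, even; anisotropic at {2, 3}.

[2, 3]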